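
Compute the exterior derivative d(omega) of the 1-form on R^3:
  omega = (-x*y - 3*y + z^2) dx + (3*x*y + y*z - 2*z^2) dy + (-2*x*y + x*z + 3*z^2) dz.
d(omega) = (x + 3*y + 3) dx ∧ dy + (-2*y - z) dx ∧ dz + (-2*x - y + 4*z) dy ∧ dz

For a 1-form omega = sum_i f_i dx_i, the exterior derivative is
  d(omega) = sum_{i < j} (∂f_j/∂x_i - ∂f_i/∂x_j) dx_i ∧ dx_j.
  coefficient of dx ∧ dy: ∂f_2/∂x - ∂f_1/∂y = ∂(3*x*y + y*z - 2*z^2)/∂x - ∂(-x*y - 3*y + z^2)/∂y = x + 3*y + 3
  coefficient of dx ∧ dz: ∂f_3/∂x - ∂f_1/∂z = ∂(-2*x*y + x*z + 3*z^2)/∂x - ∂(-x*y - 3*y + z^2)/∂z = -2*y - z
  coefficient of dy ∧ dz: ∂f_3/∂y - ∂f_2/∂z = ∂(-2*x*y + x*z + 3*z^2)/∂y - ∂(3*x*y + y*z - 2*z^2)/∂z = -2*x - y + 4*z
Assembling: d(omega) = (x + 3*y + 3) dx ∧ dy + (-2*y - z) dx ∧ dz + (-2*x - y + 4*z) dy ∧ dz.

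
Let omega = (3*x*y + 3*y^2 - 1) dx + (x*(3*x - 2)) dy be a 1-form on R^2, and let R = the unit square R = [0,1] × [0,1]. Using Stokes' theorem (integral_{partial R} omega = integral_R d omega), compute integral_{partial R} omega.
integral_(partial R) omega = -7/2

Stokes: integral_partial_R omega = integral_R d omega with d omega = (∂Q/∂x - ∂P/∂y) dx ∧ dy.
  ∂Q/∂x = 6*x - 2
  ∂P/∂y = 3*x + 6*y
  integrand = ∂Q/∂x - ∂P/∂y = 3*x - 6*y - 2.
Integrating over R: integral_0^1 integral_0^1 (3*x - 6*y - 2) dx dy = -7/2.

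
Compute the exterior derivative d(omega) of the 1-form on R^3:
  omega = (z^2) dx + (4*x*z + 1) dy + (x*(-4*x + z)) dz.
d(omega) = (4*z) dx ∧ dy + (-8*x - z) dx ∧ dz + (-4*x) dy ∧ dz

For a 1-form omega = sum_i f_i dx_i, the exterior derivative is
  d(omega) = sum_{i < j} (∂f_j/∂x_i - ∂f_i/∂x_j) dx_i ∧ dx_j.
  coefficient of dx ∧ dy: ∂f_2/∂x - ∂f_1/∂y = ∂(4*x*z + 1)/∂x - ∂(z^2)/∂y = 4*z
  coefficient of dx ∧ dz: ∂f_3/∂x - ∂f_1/∂z = ∂(x*(-4*x + z))/∂x - ∂(z^2)/∂z = -8*x - z
  coefficient of dy ∧ dz: ∂f_3/∂y - ∂f_2/∂z = ∂(x*(-4*x + z))/∂y - ∂(4*x*z + 1)/∂z = -4*x
Assembling: d(omega) = (4*z) dx ∧ dy + (-8*x - z) dx ∧ dz + (-4*x) dy ∧ dz.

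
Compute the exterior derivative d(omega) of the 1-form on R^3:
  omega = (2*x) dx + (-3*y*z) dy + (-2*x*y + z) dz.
d(omega) = (-2*y) dx ∧ dz + (-2*x + 3*y) dy ∧ dz

For a 1-form omega = sum_i f_i dx_i, the exterior derivative is
  d(omega) = sum_{i < j} (∂f_j/∂x_i - ∂f_i/∂x_j) dx_i ∧ dx_j.
  coefficient of dx ∧ dz: ∂f_3/∂x - ∂f_1/∂z = ∂(-2*x*y + z)/∂x - ∂(2*x)/∂z = -2*y
  coefficient of dy ∧ dz: ∂f_3/∂y - ∂f_2/∂z = ∂(-2*x*y + z)/∂y - ∂(-3*y*z)/∂z = -2*x + 3*y
Assembling: d(omega) = (-2*y) dx ∧ dz + (-2*x + 3*y) dy ∧ dz.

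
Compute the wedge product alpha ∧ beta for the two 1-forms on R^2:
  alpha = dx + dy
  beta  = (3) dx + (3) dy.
alpha ∧ beta = 0

Distribute the wedge, using dx_i ∧ dx_j = -dx_j ∧ dx_i and dx_i ∧ dx_i = 0. For each pair (i, j) with i < j, the coefficient of dx_i ∧ dx_j in alpha ∧ beta is (alpha_i * beta_j - alpha_j * beta_i). Collecting: alpha ∧ beta = 0.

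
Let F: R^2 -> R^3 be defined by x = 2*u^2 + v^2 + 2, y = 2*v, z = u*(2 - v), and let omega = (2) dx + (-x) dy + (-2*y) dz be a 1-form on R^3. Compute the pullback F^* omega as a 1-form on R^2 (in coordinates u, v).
F^* omega = (8*u + 4*v^2 - 8*v) du + (-4*u^2 + 4*u*v - 2*v^2 + 4*v - 4) dv

Using F^*(f dg) = (f ∘ F) d(g ∘ F), substitute each coordinate x_i by F_i(u, v) in f_i, and replace dx_i by d F_i = (∂F_i/∂u) du + (∂F_i/∂v) dv.
  For the x component: f_1(F) = 2; d F_1 = (4*u) du + (2*v) dv
  For the y component: f_2(F) = -2*u^2 - v^2 - 2; d F_2 = (0) du + (2) dv
  For the z component: f_3(F) = -4*v; d F_3 = (2 - v) du + (-u) dv
Combining and collecting du, dv coefficients:
  coeff of du: 8*u + 4*v^2 - 8*v
  coeff of dv: -4*u^2 + 4*u*v - 2*v^2 + 4*v - 4
F^* omega = (8*u + 4*v^2 - 8*v) du + (-4*u^2 + 4*u*v - 2*v^2 + 4*v - 4) dv.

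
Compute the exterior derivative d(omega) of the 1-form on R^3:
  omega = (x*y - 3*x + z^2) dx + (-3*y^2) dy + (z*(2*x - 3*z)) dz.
d(omega) = (-x) dx ∧ dy

For a 1-form omega = sum_i f_i dx_i, the exterior derivative is
  d(omega) = sum_{i < j} (∂f_j/∂x_i - ∂f_i/∂x_j) dx_i ∧ dx_j.
  coefficient of dx ∧ dy: ∂f_2/∂x - ∂f_1/∂y = ∂(-3*y^2)/∂x - ∂(x*y - 3*x + z^2)/∂y = -x
Assembling: d(omega) = (-x) dx ∧ dy.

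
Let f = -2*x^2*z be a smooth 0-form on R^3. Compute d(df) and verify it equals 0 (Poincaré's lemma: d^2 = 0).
d(df) = 0

Step 1: df = sum_i (∂f/∂x_i) dx_i = (-4*x*z) dx + (0) dy + (-2*x^2) dz.
Step 2: Apply d again. Using the 1-form formula, the coefficient of dx ∧ dy in d(df) is ∂^2 f/∂x ∂y - ∂^2 f/∂y ∂x = (0) - (0) = 0 (equality of mixed partials for smooth f).
Similarly for dx ∧ dz and dy ∧ dz — all coefficients vanish. So d(df) = 0.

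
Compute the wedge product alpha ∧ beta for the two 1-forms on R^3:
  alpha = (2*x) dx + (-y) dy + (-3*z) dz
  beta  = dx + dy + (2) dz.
alpha ∧ beta = (2*x + y) dx ∧ dy + (4*x + 3*z) dx ∧ dz + (-2*y + 3*z) dy ∧ dz

Distribute the wedge, using dx_i ∧ dx_j = -dx_j ∧ dx_i and dx_i ∧ dx_i = 0. For each pair (i, j) with i < j, the coefficient of dx_i ∧ dx_j in alpha ∧ beta is (alpha_i * beta_j - alpha_j * beta_i). Collecting: alpha ∧ beta = (2*x + y) dx ∧ dy + (4*x + 3*z) dx ∧ dz + (-2*y + 3*z) dy ∧ dz.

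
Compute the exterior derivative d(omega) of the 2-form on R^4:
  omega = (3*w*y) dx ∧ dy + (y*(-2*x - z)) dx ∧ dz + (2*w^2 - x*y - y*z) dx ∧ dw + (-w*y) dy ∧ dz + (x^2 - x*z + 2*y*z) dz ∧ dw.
d(omega) = (x + 3*y + z) dx ∧ dy ∧ dw + (2*x + z) dx ∧ dy ∧ dz + (2*x + y - z) dx ∧ dz ∧ dw + (-y + 2*z) dy ∧ dz ∧ dw

For a 2-form omega = sum_{i<j} g_{ij} dx_i ∧ dx_j, the exterior derivative is
  d(omega) = sum_{i<j} d(g_{ij}) ∧ dx_i ∧ dx_j = sum_{i<j, k} (∂g_{ij}/∂x_k) dx_k ∧ dx_i ∧ dx_j.
Expand each term, using dx_k ∧ dx_i ∧ dx_j = sgn(permutation) dx_{(a)} ∧ dx_{(b)} ∧ dx_{(c)} with (a < b < c) sorted:
  d(3*w*y) includes (∂/∂w)(3*w*y) dw = (3*y) dw, which multiplied by dx ∧ dy gives (3*y) dx ∧ dy ∧ dw
  d(y*(-2*x - z)) includes (∂/∂y)(y*(-2*x - z)) dy = (-2*x - z) dy, which multiplied by dx ∧ dz gives (2*x + z) dx ∧ dy ∧ dz
  d(2*w^2 - x*y - y*z) includes (∂/∂y)(2*w^2 - x*y - y*z) dy = (-x - z) dy, which multiplied by dx ∧ dw gives (x + z) dx ∧ dy ∧ dw
  d(2*w^2 - x*y - y*z) includes (∂/∂z)(2*w^2 - x*y - y*z) dz = (-y) dz, which multiplied by dx ∧ dw gives (y) dx ∧ dz ∧ dw
  d(-w*y) includes (∂/∂w)(-w*y) dw = (-y) dw, which multiplied by dy ∧ dz gives (-y) dy ∧ dz ∧ dw
  d(x^2 - x*z + 2*y*z) includes (∂/∂x)(x^2 - x*z + 2*y*z) dx = (2*x - z) dx, which multiplied by dz ∧ dw gives (2*x - z) dx ∧ dz ∧ dw
  d(x^2 - x*z + 2*y*z) includes (∂/∂y)(x^2 - x*z + 2*y*z) dy = (2*z) dy, which multiplied by dz ∧ dw gives (2*z) dy ∧ dz ∧ dw
Collecting like 3-forms: d(omega) = (x + 3*y + z) dx ∧ dy ∧ dw + (2*x + z) dx ∧ dy ∧ dz + (2*x + y - z) dx ∧ dz ∧ dw + (-y + 2*z) dy ∧ dz ∧ dw.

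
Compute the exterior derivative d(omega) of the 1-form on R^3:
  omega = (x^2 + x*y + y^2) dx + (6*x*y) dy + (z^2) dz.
d(omega) = (-x + 4*y) dx ∧ dy

For a 1-form omega = sum_i f_i dx_i, the exterior derivative is
  d(omega) = sum_{i < j} (∂f_j/∂x_i - ∂f_i/∂x_j) dx_i ∧ dx_j.
  coefficient of dx ∧ dy: ∂f_2/∂x - ∂f_1/∂y = ∂(6*x*y)/∂x - ∂(x^2 + x*y + y^2)/∂y = -x + 4*y
Assembling: d(omega) = (-x + 4*y) dx ∧ dy.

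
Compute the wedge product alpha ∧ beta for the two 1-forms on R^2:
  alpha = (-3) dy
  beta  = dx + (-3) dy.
alpha ∧ beta = (3) dx ∧ dy

Distribute the wedge, using dx_i ∧ dx_j = -dx_j ∧ dx_i and dx_i ∧ dx_i = 0. For each pair (i, j) with i < j, the coefficient of dx_i ∧ dx_j in alpha ∧ beta is (alpha_i * beta_j - alpha_j * beta_i). Collecting: alpha ∧ beta = (3) dx ∧ dy.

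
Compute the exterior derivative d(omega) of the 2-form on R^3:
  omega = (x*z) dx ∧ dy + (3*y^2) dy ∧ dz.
d(omega) = (x) dx ∧ dy ∧ dz

For a 2-form omega = sum_{i<j} g_{ij} dx_i ∧ dx_j, the exterior derivative is
  d(omega) = sum_{i<j} d(g_{ij}) ∧ dx_i ∧ dx_j = sum_{i<j, k} (∂g_{ij}/∂x_k) dx_k ∧ dx_i ∧ dx_j.
Expand each term, using dx_k ∧ dx_i ∧ dx_j = sgn(permutation) dx_{(a)} ∧ dx_{(b)} ∧ dx_{(c)} with (a < b < c) sorted:
  d(x*z) includes (∂/∂z)(x*z) dz = (x) dz, which multiplied by dx ∧ dy gives (x) dx ∧ dy ∧ dz
Collecting like 3-forms: d(omega) = (x) dx ∧ dy ∧ dz.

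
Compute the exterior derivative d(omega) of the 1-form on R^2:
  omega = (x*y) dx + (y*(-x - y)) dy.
d(omega) = (-x - y) dx ∧ dy

For a 1-form omega = sum_i f_i dx_i, the exterior derivative is
  d(omega) = sum_{i < j} (∂f_j/∂x_i - ∂f_i/∂x_j) dx_i ∧ dx_j.
  coefficient of dx ∧ dy: ∂f_2/∂x - ∂f_1/∂y = ∂(y*(-x - y))/∂x - ∂(x*y)/∂y = -x - y
Assembling: d(omega) = (-x - y) dx ∧ dy.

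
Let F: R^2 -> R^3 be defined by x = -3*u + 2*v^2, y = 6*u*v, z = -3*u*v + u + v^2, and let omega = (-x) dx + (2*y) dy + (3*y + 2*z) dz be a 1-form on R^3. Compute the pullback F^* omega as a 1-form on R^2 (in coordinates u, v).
F^* omega = (36*u*v^2 + 6*u*v - 7*u - 6*v^3 + 8*v^2) du + (36*u^2*v - 6*u^2 + 18*u*v^2 + 16*u*v - 4*v^3) dv

Using F^*(f dg) = (f ∘ F) d(g ∘ F), substitute each coordinate x_i by F_i(u, v) in f_i, and replace dx_i by d F_i = (∂F_i/∂u) du + (∂F_i/∂v) dv.
  For the x component: f_1(F) = 3*u - 2*v^2; d F_1 = (-3) du + (4*v) dv
  For the y component: f_2(F) = 12*u*v; d F_2 = (6*v) du + (6*u) dv
  For the z component: f_3(F) = 12*u*v + 2*u + 2*v^2; d F_3 = (1 - 3*v) du + (-3*u + 2*v) dv
Combining and collecting du, dv coefficients:
  coeff of du: 36*u*v^2 + 6*u*v - 7*u - 6*v^3 + 8*v^2
  coeff of dv: 36*u^2*v - 6*u^2 + 18*u*v^2 + 16*u*v - 4*v^3
F^* omega = (36*u*v^2 + 6*u*v - 7*u - 6*v^3 + 8*v^2) du + (36*u^2*v - 6*u^2 + 18*u*v^2 + 16*u*v - 4*v^3) dv.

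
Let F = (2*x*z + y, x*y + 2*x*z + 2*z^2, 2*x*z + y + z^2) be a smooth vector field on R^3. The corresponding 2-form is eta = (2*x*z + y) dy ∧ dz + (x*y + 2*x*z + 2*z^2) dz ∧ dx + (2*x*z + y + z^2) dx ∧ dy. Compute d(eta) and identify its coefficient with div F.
d(eta) = (3*x + 4*z) dx ∧ dy ∧ dz; div F = 3*x + 4*z

For a 2-form in R^3 of the form above, applying d gives a 3-form with coefficient ∂P/∂x + ∂Q/∂y + ∂R/∂z:
  ∂P/∂x = 2*z
  ∂Q/∂y = x
  ∂R/∂z = 2*x + 2*z
Sum = 3*x + 4*z, which is exactly div F.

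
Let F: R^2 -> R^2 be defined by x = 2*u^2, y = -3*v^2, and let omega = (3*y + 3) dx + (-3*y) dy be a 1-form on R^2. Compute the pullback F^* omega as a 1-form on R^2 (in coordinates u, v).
F^* omega = (12*u*(1 - 3*v^2)) du + (-54*v^3) dv

Using F^*(f dg) = (f ∘ F) d(g ∘ F), substitute each coordinate x_i by F_i(u, v) in f_i, and replace dx_i by d F_i = (∂F_i/∂u) du + (∂F_i/∂v) dv.
  For the x component: f_1(F) = 3 - 9*v^2; d F_1 = (4*u) du + (0) dv
  For the y component: f_2(F) = 9*v^2; d F_2 = (0) du + (-6*v) dv
Combining and collecting du, dv coefficients:
  coeff of du: 12*u*(1 - 3*v^2)
  coeff of dv: -54*v^3
F^* omega = (12*u*(1 - 3*v^2)) du + (-54*v^3) dv.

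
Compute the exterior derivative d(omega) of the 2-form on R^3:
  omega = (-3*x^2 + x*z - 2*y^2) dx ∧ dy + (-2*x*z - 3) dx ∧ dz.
d(omega) = (x) dx ∧ dy ∧ dz

For a 2-form omega = sum_{i<j} g_{ij} dx_i ∧ dx_j, the exterior derivative is
  d(omega) = sum_{i<j} d(g_{ij}) ∧ dx_i ∧ dx_j = sum_{i<j, k} (∂g_{ij}/∂x_k) dx_k ∧ dx_i ∧ dx_j.
Expand each term, using dx_k ∧ dx_i ∧ dx_j = sgn(permutation) dx_{(a)} ∧ dx_{(b)} ∧ dx_{(c)} with (a < b < c) sorted:
  d(-3*x^2 + x*z - 2*y^2) includes (∂/∂z)(-3*x^2 + x*z - 2*y^2) dz = (x) dz, which multiplied by dx ∧ dy gives (x) dx ∧ dy ∧ dz
Collecting like 3-forms: d(omega) = (x) dx ∧ dy ∧ dz.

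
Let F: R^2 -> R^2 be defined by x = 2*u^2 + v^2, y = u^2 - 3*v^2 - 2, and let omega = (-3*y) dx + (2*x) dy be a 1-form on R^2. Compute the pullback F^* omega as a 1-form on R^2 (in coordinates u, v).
F^* omega = (4*u*(-u^2 + 10*v^2 + 6)) du + (6*v*(-5*u^2 + v^2 + 2)) dv

Using F^*(f dg) = (f ∘ F) d(g ∘ F), substitute each coordinate x_i by F_i(u, v) in f_i, and replace dx_i by d F_i = (∂F_i/∂u) du + (∂F_i/∂v) dv.
  For the x component: f_1(F) = -3*u^2 + 9*v^2 + 6; d F_1 = (4*u) du + (2*v) dv
  For the y component: f_2(F) = 4*u^2 + 2*v^2; d F_2 = (2*u) du + (-6*v) dv
Combining and collecting du, dv coefficients:
  coeff of du: 4*u*(-u^2 + 10*v^2 + 6)
  coeff of dv: 6*v*(-5*u^2 + v^2 + 2)
F^* omega = (4*u*(-u^2 + 10*v^2 + 6)) du + (6*v*(-5*u^2 + v^2 + 2)) dv.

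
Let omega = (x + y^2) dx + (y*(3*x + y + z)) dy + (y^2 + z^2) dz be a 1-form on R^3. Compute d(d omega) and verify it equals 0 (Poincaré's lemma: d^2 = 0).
d(d omega) = 0

Step 1: d omega = sum_{i<j} (∂f_j/∂x_i - ∂f_i/∂x_j) dx_i ∧ dx_j:
  coeff of dx ∧ dy: y
  coeff of dx ∧ dz: 0
  coeff of dy ∧ dz: y
Step 2: Apply d again to each 2-form coefficient. The only possible 3-form in R^3 is dx ∧ dy ∧ dz, with coefficient
  ∂(coeff of dy∧dz)/∂x - ∂(coeff of dx∧dz)/∂y + ∂(coeff of dx∧dy)/∂z
  = ∂/∂x (y) - ∂/∂y (0) + ∂/∂z (y).
Each of these terms simplifies to sums of mixed partials that cancel in pairs. The result is 0 (by equality of mixed partials for smooth functions — Schwarz / Clairaut).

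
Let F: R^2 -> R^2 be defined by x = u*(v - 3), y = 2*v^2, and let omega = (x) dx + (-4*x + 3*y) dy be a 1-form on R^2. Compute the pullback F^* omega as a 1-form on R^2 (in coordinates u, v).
F^* omega = (u*(v^2 - 6*v + 9)) du + (u^2*v - 3*u^2 - 16*u*v^2 + 48*u*v + 24*v^3) dv

Using F^*(f dg) = (f ∘ F) d(g ∘ F), substitute each coordinate x_i by F_i(u, v) in f_i, and replace dx_i by d F_i = (∂F_i/∂u) du + (∂F_i/∂v) dv.
  For the x component: f_1(F) = u*(v - 3); d F_1 = (v - 3) du + (u) dv
  For the y component: f_2(F) = -4*u*v + 12*u + 6*v^2; d F_2 = (0) du + (4*v) dv
Combining and collecting du, dv coefficients:
  coeff of du: u*(v^2 - 6*v + 9)
  coeff of dv: u^2*v - 3*u^2 - 16*u*v^2 + 48*u*v + 24*v^3
F^* omega = (u*(v^2 - 6*v + 9)) du + (u^2*v - 3*u^2 - 16*u*v^2 + 48*u*v + 24*v^3) dv.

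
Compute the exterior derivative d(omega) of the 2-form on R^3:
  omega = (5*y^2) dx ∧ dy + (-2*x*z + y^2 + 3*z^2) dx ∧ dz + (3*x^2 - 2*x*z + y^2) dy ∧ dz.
d(omega) = (6*x - 2*y - 2*z) dx ∧ dy ∧ dz

For a 2-form omega = sum_{i<j} g_{ij} dx_i ∧ dx_j, the exterior derivative is
  d(omega) = sum_{i<j} d(g_{ij}) ∧ dx_i ∧ dx_j = sum_{i<j, k} (∂g_{ij}/∂x_k) dx_k ∧ dx_i ∧ dx_j.
Expand each term, using dx_k ∧ dx_i ∧ dx_j = sgn(permutation) dx_{(a)} ∧ dx_{(b)} ∧ dx_{(c)} with (a < b < c) sorted:
  d(-2*x*z + y^2 + 3*z^2) includes (∂/∂y)(-2*x*z + y^2 + 3*z^2) dy = (2*y) dy, which multiplied by dx ∧ dz gives (-2*y) dx ∧ dy ∧ dz
  d(3*x^2 - 2*x*z + y^2) includes (∂/∂x)(3*x^2 - 2*x*z + y^2) dx = (6*x - 2*z) dx, which multiplied by dy ∧ dz gives (6*x - 2*z) dx ∧ dy ∧ dz
Collecting like 3-forms: d(omega) = (6*x - 2*y - 2*z) dx ∧ dy ∧ dz.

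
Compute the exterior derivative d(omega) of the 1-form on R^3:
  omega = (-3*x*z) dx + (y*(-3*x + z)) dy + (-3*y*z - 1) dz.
d(omega) = (-3*y) dx ∧ dy + (3*x) dx ∧ dz + (-y - 3*z) dy ∧ dz

For a 1-form omega = sum_i f_i dx_i, the exterior derivative is
  d(omega) = sum_{i < j} (∂f_j/∂x_i - ∂f_i/∂x_j) dx_i ∧ dx_j.
  coefficient of dx ∧ dy: ∂f_2/∂x - ∂f_1/∂y = ∂(y*(-3*x + z))/∂x - ∂(-3*x*z)/∂y = -3*y
  coefficient of dx ∧ dz: ∂f_3/∂x - ∂f_1/∂z = ∂(-3*y*z - 1)/∂x - ∂(-3*x*z)/∂z = 3*x
  coefficient of dy ∧ dz: ∂f_3/∂y - ∂f_2/∂z = ∂(-3*y*z - 1)/∂y - ∂(y*(-3*x + z))/∂z = -y - 3*z
Assembling: d(omega) = (-3*y) dx ∧ dy + (3*x) dx ∧ dz + (-y - 3*z) dy ∧ dz.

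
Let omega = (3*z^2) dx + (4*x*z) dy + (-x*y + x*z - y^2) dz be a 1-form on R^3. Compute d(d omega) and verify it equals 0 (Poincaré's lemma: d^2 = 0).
d(d omega) = 0

Step 1: d omega = sum_{i<j} (∂f_j/∂x_i - ∂f_i/∂x_j) dx_i ∧ dx_j:
  coeff of dx ∧ dy: 4*z
  coeff of dx ∧ dz: -y - 5*z
  coeff of dy ∧ dz: -5*x - 2*y
Step 2: Apply d again to each 2-form coefficient. The only possible 3-form in R^3 is dx ∧ dy ∧ dz, with coefficient
  ∂(coeff of dy∧dz)/∂x - ∂(coeff of dx∧dz)/∂y + ∂(coeff of dx∧dy)/∂z
  = ∂/∂x (-5*x - 2*y) - ∂/∂y (-y - 5*z) + ∂/∂z (4*z).
Each of these terms simplifies to sums of mixed partials that cancel in pairs. The result is 0 (by equality of mixed partials for smooth functions — Schwarz / Clairaut).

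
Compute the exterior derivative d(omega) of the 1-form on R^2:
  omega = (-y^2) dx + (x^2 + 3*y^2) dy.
d(omega) = (2*x + 2*y) dx ∧ dy

For a 1-form omega = sum_i f_i dx_i, the exterior derivative is
  d(omega) = sum_{i < j} (∂f_j/∂x_i - ∂f_i/∂x_j) dx_i ∧ dx_j.
  coefficient of dx ∧ dy: ∂f_2/∂x - ∂f_1/∂y = ∂(x^2 + 3*y^2)/∂x - ∂(-y^2)/∂y = 2*x + 2*y
Assembling: d(omega) = (2*x + 2*y) dx ∧ dy.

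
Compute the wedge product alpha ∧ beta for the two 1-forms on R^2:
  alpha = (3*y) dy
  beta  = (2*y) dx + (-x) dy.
alpha ∧ beta = (-6*y^2) dx ∧ dy

Distribute the wedge, using dx_i ∧ dx_j = -dx_j ∧ dx_i and dx_i ∧ dx_i = 0. For each pair (i, j) with i < j, the coefficient of dx_i ∧ dx_j in alpha ∧ beta is (alpha_i * beta_j - alpha_j * beta_i). Collecting: alpha ∧ beta = (-6*y^2) dx ∧ dy.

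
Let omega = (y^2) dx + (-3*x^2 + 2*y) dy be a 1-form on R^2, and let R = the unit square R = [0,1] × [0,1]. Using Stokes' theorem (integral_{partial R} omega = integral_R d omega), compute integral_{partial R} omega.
integral_(partial R) omega = -4

Stokes: integral_partial_R omega = integral_R d omega with d omega = (∂Q/∂x - ∂P/∂y) dx ∧ dy.
  ∂Q/∂x = -6*x
  ∂P/∂y = 2*y
  integrand = ∂Q/∂x - ∂P/∂y = -6*x - 2*y.
Integrating over R: integral_0^1 integral_0^1 (-6*x - 2*y) dx dy = -4.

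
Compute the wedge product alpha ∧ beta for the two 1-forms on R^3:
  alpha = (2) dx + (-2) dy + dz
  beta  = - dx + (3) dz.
alpha ∧ beta = (7) dx ∧ dz + (-2) dx ∧ dy + (-6) dy ∧ dz

Distribute the wedge, using dx_i ∧ dx_j = -dx_j ∧ dx_i and dx_i ∧ dx_i = 0. For each pair (i, j) with i < j, the coefficient of dx_i ∧ dx_j in alpha ∧ beta is (alpha_i * beta_j - alpha_j * beta_i). Collecting: alpha ∧ beta = (7) dx ∧ dz + (-2) dx ∧ dy + (-6) dy ∧ dz.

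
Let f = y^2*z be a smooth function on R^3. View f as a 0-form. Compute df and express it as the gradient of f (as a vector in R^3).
df = (0) dx + (2*y*z) dy + (y^2) dz; grad f = (0, 2*y*z, y^2)

For a 0-form f, d f = (∂f/∂x) dx + (∂f/∂y) dy + (∂f/∂z) dz. The components of the vector representation are exactly the entries of grad f in Cartesian coordinates:
  ∂f/∂x = 0
  ∂f/∂y = 2*y*z
  ∂f/∂z = y^2.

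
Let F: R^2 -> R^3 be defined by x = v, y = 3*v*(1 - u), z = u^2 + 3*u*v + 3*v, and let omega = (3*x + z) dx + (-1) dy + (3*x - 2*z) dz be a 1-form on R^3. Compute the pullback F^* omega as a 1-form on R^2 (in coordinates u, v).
F^* omega = (-4*u^3 - 18*u^2*v - 18*u*v^2 - 6*u*v - 9*v^2 + 3*v) du + (-6*u^3 - 18*u^2*v - 5*u^2 - 24*u*v + 3*u - 3*v - 3) dv

Using F^*(f dg) = (f ∘ F) d(g ∘ F), substitute each coordinate x_i by F_i(u, v) in f_i, and replace dx_i by d F_i = (∂F_i/∂u) du + (∂F_i/∂v) dv.
  For the x component: f_1(F) = u^2 + 3*u*v + 6*v; d F_1 = (0) du + (1) dv
  For the y component: f_2(F) = -1; d F_2 = (-3*v) du + (3 - 3*u) dv
  For the z component: f_3(F) = -2*u^2 - 6*u*v - 3*v; d F_3 = (2*u + 3*v) du + (3*u + 3) dv
Combining and collecting du, dv coefficients:
  coeff of du: -4*u^3 - 18*u^2*v - 18*u*v^2 - 6*u*v - 9*v^2 + 3*v
  coeff of dv: -6*u^3 - 18*u^2*v - 5*u^2 - 24*u*v + 3*u - 3*v - 3
F^* omega = (-4*u^3 - 18*u^2*v - 18*u*v^2 - 6*u*v - 9*v^2 + 3*v) du + (-6*u^3 - 18*u^2*v - 5*u^2 - 24*u*v + 3*u - 3*v - 3) dv.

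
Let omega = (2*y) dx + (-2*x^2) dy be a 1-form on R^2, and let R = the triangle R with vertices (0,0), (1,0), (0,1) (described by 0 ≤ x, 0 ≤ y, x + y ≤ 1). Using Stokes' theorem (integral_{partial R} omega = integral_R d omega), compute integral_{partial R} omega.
integral_(partial R) omega = -5/3

Stokes: integral_partial_R omega = integral_R d omega with d omega = (∂Q/∂x - ∂P/∂y) dx ∧ dy.
  ∂Q/∂x = -4*x
  ∂P/∂y = 2
  integrand = ∂Q/∂x - ∂P/∂y = -4*x - 2.
Integrating over R: integral_0^1 integral_0^{1-x} (-4*x - 2) dy dx = -5/3.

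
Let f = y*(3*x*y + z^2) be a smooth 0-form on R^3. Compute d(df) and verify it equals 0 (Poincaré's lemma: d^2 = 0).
d(df) = 0

Step 1: df = sum_i (∂f/∂x_i) dx_i = (3*y^2) dx + (6*x*y + z^2) dy + (2*y*z) dz.
Step 2: Apply d again. Using the 1-form formula, the coefficient of dx ∧ dy in d(df) is ∂^2 f/∂x ∂y - ∂^2 f/∂y ∂x = (6*y) - (6*y) = 0 (equality of mixed partials for smooth f).
Similarly for dx ∧ dz and dy ∧ dz — all coefficients vanish. So d(df) = 0.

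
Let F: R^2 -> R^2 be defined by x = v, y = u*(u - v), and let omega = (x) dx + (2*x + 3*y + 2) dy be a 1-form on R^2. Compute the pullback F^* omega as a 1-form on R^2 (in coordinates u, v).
F^* omega = (6*u^3 - 9*u^2*v + 3*u*v^2 + 4*u*v + 4*u - 2*v^2 - 2*v) du + (-3*u^3 + 3*u^2*v - 2*u*v - 2*u + v) dv

Using F^*(f dg) = (f ∘ F) d(g ∘ F), substitute each coordinate x_i by F_i(u, v) in f_i, and replace dx_i by d F_i = (∂F_i/∂u) du + (∂F_i/∂v) dv.
  For the x component: f_1(F) = v; d F_1 = (0) du + (1) dv
  For the y component: f_2(F) = 3*u^2 - 3*u*v + 2*v + 2; d F_2 = (2*u - v) du + (-u) dv
Combining and collecting du, dv coefficients:
  coeff of du: 6*u^3 - 9*u^2*v + 3*u*v^2 + 4*u*v + 4*u - 2*v^2 - 2*v
  coeff of dv: -3*u^3 + 3*u^2*v - 2*u*v - 2*u + v
F^* omega = (6*u^3 - 9*u^2*v + 3*u*v^2 + 4*u*v + 4*u - 2*v^2 - 2*v) du + (-3*u^3 + 3*u^2*v - 2*u*v - 2*u + v) dv.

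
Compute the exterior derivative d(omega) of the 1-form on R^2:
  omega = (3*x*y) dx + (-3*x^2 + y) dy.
d(omega) = (-9*x) dx ∧ dy

For a 1-form omega = sum_i f_i dx_i, the exterior derivative is
  d(omega) = sum_{i < j} (∂f_j/∂x_i - ∂f_i/∂x_j) dx_i ∧ dx_j.
  coefficient of dx ∧ dy: ∂f_2/∂x - ∂f_1/∂y = ∂(-3*x^2 + y)/∂x - ∂(3*x*y)/∂y = -9*x
Assembling: d(omega) = (-9*x) dx ∧ dy.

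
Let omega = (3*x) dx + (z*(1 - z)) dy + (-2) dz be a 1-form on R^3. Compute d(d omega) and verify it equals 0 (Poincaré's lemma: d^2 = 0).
d(d omega) = 0

Step 1: d omega = sum_{i<j} (∂f_j/∂x_i - ∂f_i/∂x_j) dx_i ∧ dx_j:
  coeff of dx ∧ dy: 0
  coeff of dx ∧ dz: 0
  coeff of dy ∧ dz: 2*z - 1
Step 2: Apply d again to each 2-form coefficient. The only possible 3-form in R^3 is dx ∧ dy ∧ dz, with coefficient
  ∂(coeff of dy∧dz)/∂x - ∂(coeff of dx∧dz)/∂y + ∂(coeff of dx∧dy)/∂z
  = ∂/∂x (2*z - 1) - ∂/∂y (0) + ∂/∂z (0).
Each of these terms simplifies to sums of mixed partials that cancel in pairs. The result is 0 (by equality of mixed partials for smooth functions — Schwarz / Clairaut).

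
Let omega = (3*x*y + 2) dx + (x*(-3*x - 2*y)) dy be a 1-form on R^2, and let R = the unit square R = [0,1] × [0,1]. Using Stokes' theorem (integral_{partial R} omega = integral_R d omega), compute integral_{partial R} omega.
integral_(partial R) omega = -11/2

Stokes: integral_partial_R omega = integral_R d omega with d omega = (∂Q/∂x - ∂P/∂y) dx ∧ dy.
  ∂Q/∂x = -6*x - 2*y
  ∂P/∂y = 3*x
  integrand = ∂Q/∂x - ∂P/∂y = -9*x - 2*y.
Integrating over R: integral_0^1 integral_0^1 (-9*x - 2*y) dx dy = -11/2.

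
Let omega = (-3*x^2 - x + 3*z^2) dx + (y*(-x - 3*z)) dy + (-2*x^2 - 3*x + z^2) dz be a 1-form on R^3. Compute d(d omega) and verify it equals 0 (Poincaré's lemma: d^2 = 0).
d(d omega) = 0

Step 1: d omega = sum_{i<j} (∂f_j/∂x_i - ∂f_i/∂x_j) dx_i ∧ dx_j:
  coeff of dx ∧ dy: -y
  coeff of dx ∧ dz: -4*x - 6*z - 3
  coeff of dy ∧ dz: 3*y
Step 2: Apply d again to each 2-form coefficient. The only possible 3-form in R^3 is dx ∧ dy ∧ dz, with coefficient
  ∂(coeff of dy∧dz)/∂x - ∂(coeff of dx∧dz)/∂y + ∂(coeff of dx∧dy)/∂z
  = ∂/∂x (3*y) - ∂/∂y (-4*x - 6*z - 3) + ∂/∂z (-y).
Each of these terms simplifies to sums of mixed partials that cancel in pairs. The result is 0 (by equality of mixed partials for smooth functions — Schwarz / Clairaut).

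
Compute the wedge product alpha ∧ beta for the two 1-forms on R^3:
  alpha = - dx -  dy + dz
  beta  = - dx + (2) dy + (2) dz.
alpha ∧ beta = (-3) dx ∧ dy + (-1) dx ∧ dz + (-4) dy ∧ dz

Distribute the wedge, using dx_i ∧ dx_j = -dx_j ∧ dx_i and dx_i ∧ dx_i = 0. For each pair (i, j) with i < j, the coefficient of dx_i ∧ dx_j in alpha ∧ beta is (alpha_i * beta_j - alpha_j * beta_i). Collecting: alpha ∧ beta = (-3) dx ∧ dy + (-1) dx ∧ dz + (-4) dy ∧ dz.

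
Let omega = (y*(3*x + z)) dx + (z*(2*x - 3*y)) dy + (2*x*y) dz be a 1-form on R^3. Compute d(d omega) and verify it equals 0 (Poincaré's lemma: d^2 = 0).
d(d omega) = 0

Step 1: d omega = sum_{i<j} (∂f_j/∂x_i - ∂f_i/∂x_j) dx_i ∧ dx_j:
  coeff of dx ∧ dy: -3*x + z
  coeff of dx ∧ dz: y
  coeff of dy ∧ dz: 3*y
Step 2: Apply d again to each 2-form coefficient. The only possible 3-form in R^3 is dx ∧ dy ∧ dz, with coefficient
  ∂(coeff of dy∧dz)/∂x - ∂(coeff of dx∧dz)/∂y + ∂(coeff of dx∧dy)/∂z
  = ∂/∂x (3*y) - ∂/∂y (y) + ∂/∂z (-3*x + z).
Each of these terms simplifies to sums of mixed partials that cancel in pairs. The result is 0 (by equality of mixed partials for smooth functions — Schwarz / Clairaut).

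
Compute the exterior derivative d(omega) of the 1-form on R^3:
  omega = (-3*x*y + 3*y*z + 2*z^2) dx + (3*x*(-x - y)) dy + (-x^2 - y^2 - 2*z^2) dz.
d(omega) = (-3*x - 3*y - 3*z) dx ∧ dy + (-2*x - 3*y - 4*z) dx ∧ dz + (-2*y) dy ∧ dz

For a 1-form omega = sum_i f_i dx_i, the exterior derivative is
  d(omega) = sum_{i < j} (∂f_j/∂x_i - ∂f_i/∂x_j) dx_i ∧ dx_j.
  coefficient of dx ∧ dy: ∂f_2/∂x - ∂f_1/∂y = ∂(3*x*(-x - y))/∂x - ∂(-3*x*y + 3*y*z + 2*z^2)/∂y = -3*x - 3*y - 3*z
  coefficient of dx ∧ dz: ∂f_3/∂x - ∂f_1/∂z = ∂(-x^2 - y^2 - 2*z^2)/∂x - ∂(-3*x*y + 3*y*z + 2*z^2)/∂z = -2*x - 3*y - 4*z
  coefficient of dy ∧ dz: ∂f_3/∂y - ∂f_2/∂z = ∂(-x^2 - y^2 - 2*z^2)/∂y - ∂(3*x*(-x - y))/∂z = -2*y
Assembling: d(omega) = (-3*x - 3*y - 3*z) dx ∧ dy + (-2*x - 3*y - 4*z) dx ∧ dz + (-2*y) dy ∧ dz.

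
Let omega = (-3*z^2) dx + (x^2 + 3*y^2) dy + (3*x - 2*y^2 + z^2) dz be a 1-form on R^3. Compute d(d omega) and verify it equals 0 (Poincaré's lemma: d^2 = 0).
d(d omega) = 0

Step 1: d omega = sum_{i<j} (∂f_j/∂x_i - ∂f_i/∂x_j) dx_i ∧ dx_j:
  coeff of dx ∧ dy: 2*x
  coeff of dx ∧ dz: 6*z + 3
  coeff of dy ∧ dz: -4*y
Step 2: Apply d again to each 2-form coefficient. The only possible 3-form in R^3 is dx ∧ dy ∧ dz, with coefficient
  ∂(coeff of dy∧dz)/∂x - ∂(coeff of dx∧dz)/∂y + ∂(coeff of dx∧dy)/∂z
  = ∂/∂x (-4*y) - ∂/∂y (6*z + 3) + ∂/∂z (2*x).
Each of these terms simplifies to sums of mixed partials that cancel in pairs. The result is 0 (by equality of mixed partials for smooth functions — Schwarz / Clairaut).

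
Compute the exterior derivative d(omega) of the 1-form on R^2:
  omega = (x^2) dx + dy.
d(omega) = 0

For a 1-form omega = sum_i f_i dx_i, the exterior derivative is
  d(omega) = sum_{i < j} (∂f_j/∂x_i - ∂f_i/∂x_j) dx_i ∧ dx_j.

Assembling: d(omega) = 0.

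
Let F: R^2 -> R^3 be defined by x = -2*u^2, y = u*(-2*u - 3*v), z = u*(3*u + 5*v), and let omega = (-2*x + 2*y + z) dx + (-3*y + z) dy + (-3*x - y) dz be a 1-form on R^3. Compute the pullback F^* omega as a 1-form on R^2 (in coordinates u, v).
F^* omega = (3*u*v*(-7*u - 9*v)) du + (u^2*(13*u - 27*v)) dv

Using F^*(f dg) = (f ∘ F) d(g ∘ F), substitute each coordinate x_i by F_i(u, v) in f_i, and replace dx_i by d F_i = (∂F_i/∂u) du + (∂F_i/∂v) dv.
  For the x component: f_1(F) = u*(3*u - v); d F_1 = (-4*u) du + (0) dv
  For the y component: f_2(F) = u*(9*u + 14*v); d F_2 = (-4*u - 3*v) du + (-3*u) dv
  For the z component: f_3(F) = u*(8*u + 3*v); d F_3 = (6*u + 5*v) du + (5*u) dv
Combining and collecting du, dv coefficients:
  coeff of du: 3*u*v*(-7*u - 9*v)
  coeff of dv: u^2*(13*u - 27*v)
F^* omega = (3*u*v*(-7*u - 9*v)) du + (u^2*(13*u - 27*v)) dv.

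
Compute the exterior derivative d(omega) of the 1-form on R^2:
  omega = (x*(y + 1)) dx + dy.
d(omega) = (-x) dx ∧ dy

For a 1-form omega = sum_i f_i dx_i, the exterior derivative is
  d(omega) = sum_{i < j} (∂f_j/∂x_i - ∂f_i/∂x_j) dx_i ∧ dx_j.
  coefficient of dx ∧ dy: ∂f_2/∂x - ∂f_1/∂y = ∂(1)/∂x - ∂(x*(y + 1))/∂y = -x
Assembling: d(omega) = (-x) dx ∧ dy.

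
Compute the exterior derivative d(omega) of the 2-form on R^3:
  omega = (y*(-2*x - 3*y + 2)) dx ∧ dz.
d(omega) = (2*x + 6*y - 2) dx ∧ dy ∧ dz

For a 2-form omega = sum_{i<j} g_{ij} dx_i ∧ dx_j, the exterior derivative is
  d(omega) = sum_{i<j} d(g_{ij}) ∧ dx_i ∧ dx_j = sum_{i<j, k} (∂g_{ij}/∂x_k) dx_k ∧ dx_i ∧ dx_j.
Expand each term, using dx_k ∧ dx_i ∧ dx_j = sgn(permutation) dx_{(a)} ∧ dx_{(b)} ∧ dx_{(c)} with (a < b < c) sorted:
  d(y*(-2*x - 3*y + 2)) includes (∂/∂y)(y*(-2*x - 3*y + 2)) dy = (-2*x - 6*y + 2) dy, which multiplied by dx ∧ dz gives (2*x + 6*y - 2) dx ∧ dy ∧ dz
Collecting like 3-forms: d(omega) = (2*x + 6*y - 2) dx ∧ dy ∧ dz.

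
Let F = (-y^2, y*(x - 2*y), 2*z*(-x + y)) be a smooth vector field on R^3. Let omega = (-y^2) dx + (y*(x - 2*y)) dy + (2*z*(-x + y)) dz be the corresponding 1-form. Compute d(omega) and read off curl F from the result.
d(omega) = (2*z) dy ∧ dz + (2*z) dz ∧ dx + (3*y) dx ∧ dy; curl F = (2*z, 2*z, 3*y)

d omega = sum_{i<j} (∂f_j/∂x_i - ∂f_i/∂x_j) dx_i ∧ dx_j. Under the identification (dy ∧ dz, dz ∧ dx, dx ∧ dy) ↔ (e_x, e_y, e_z), the coefficients are exactly the components of curl F. Compute:
  ∂R/∂y - ∂Q/∂z = (2*z) - (0) = 2*z
  ∂P/∂z - ∂R/∂x = (0) - (-2*z) = 2*z
  ∂Q/∂x - ∂P/∂y = (y) - (-2*y) = 3*y.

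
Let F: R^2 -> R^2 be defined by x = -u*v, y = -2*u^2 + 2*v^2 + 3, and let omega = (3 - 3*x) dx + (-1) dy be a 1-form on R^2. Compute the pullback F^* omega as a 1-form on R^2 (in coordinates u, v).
F^* omega = (-3*u*v^2 + 4*u - 3*v) du + (-3*u^2*v - 3*u - 4*v) dv

Using F^*(f dg) = (f ∘ F) d(g ∘ F), substitute each coordinate x_i by F_i(u, v) in f_i, and replace dx_i by d F_i = (∂F_i/∂u) du + (∂F_i/∂v) dv.
  For the x component: f_1(F) = 3*u*v + 3; d F_1 = (-v) du + (-u) dv
  For the y component: f_2(F) = -1; d F_2 = (-4*u) du + (4*v) dv
Combining and collecting du, dv coefficients:
  coeff of du: -3*u*v^2 + 4*u - 3*v
  coeff of dv: -3*u^2*v - 3*u - 4*v
F^* omega = (-3*u*v^2 + 4*u - 3*v) du + (-3*u^2*v - 3*u - 4*v) dv.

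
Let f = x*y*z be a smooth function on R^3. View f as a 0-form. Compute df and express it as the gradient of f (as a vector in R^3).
df = (y*z) dx + (x*z) dy + (x*y) dz; grad f = (y*z, x*z, x*y)

For a 0-form f, d f = (∂f/∂x) dx + (∂f/∂y) dy + (∂f/∂z) dz. The components of the vector representation are exactly the entries of grad f in Cartesian coordinates:
  ∂f/∂x = y*z
  ∂f/∂y = x*z
  ∂f/∂z = x*y.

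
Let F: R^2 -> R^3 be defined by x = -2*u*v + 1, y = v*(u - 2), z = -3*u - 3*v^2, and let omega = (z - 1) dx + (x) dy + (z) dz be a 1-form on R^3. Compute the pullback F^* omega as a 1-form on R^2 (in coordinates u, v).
F^* omega = (-2*u*v^2 + 6*u*v + 9*u + 6*v^3 + 9*v^2 + 3*v) du + (-2*u^2*v + 6*u^2 + 6*u*v^2 + 22*u*v + 3*u + 18*v^3 - 2) dv

Using F^*(f dg) = (f ∘ F) d(g ∘ F), substitute each coordinate x_i by F_i(u, v) in f_i, and replace dx_i by d F_i = (∂F_i/∂u) du + (∂F_i/∂v) dv.
  For the x component: f_1(F) = -3*u - 3*v^2 - 1; d F_1 = (-2*v) du + (-2*u) dv
  For the y component: f_2(F) = -2*u*v + 1; d F_2 = (v) du + (u - 2) dv
  For the z component: f_3(F) = -3*u - 3*v^2; d F_3 = (-3) du + (-6*v) dv
Combining and collecting du, dv coefficients:
  coeff of du: -2*u*v^2 + 6*u*v + 9*u + 6*v^3 + 9*v^2 + 3*v
  coeff of dv: -2*u^2*v + 6*u^2 + 6*u*v^2 + 22*u*v + 3*u + 18*v^3 - 2
F^* omega = (-2*u*v^2 + 6*u*v + 9*u + 6*v^3 + 9*v^2 + 3*v) du + (-2*u^2*v + 6*u^2 + 6*u*v^2 + 22*u*v + 3*u + 18*v^3 - 2) dv.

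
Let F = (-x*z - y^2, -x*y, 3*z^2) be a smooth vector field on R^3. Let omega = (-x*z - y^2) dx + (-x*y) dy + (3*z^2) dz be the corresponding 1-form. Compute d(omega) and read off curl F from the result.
d(omega) = (0) dy ∧ dz + (-x) dz ∧ dx + (y) dx ∧ dy; curl F = (0, -x, y)

d omega = sum_{i<j} (∂f_j/∂x_i - ∂f_i/∂x_j) dx_i ∧ dx_j. Under the identification (dy ∧ dz, dz ∧ dx, dx ∧ dy) ↔ (e_x, e_y, e_z), the coefficients are exactly the components of curl F. Compute:
  ∂R/∂y - ∂Q/∂z = (0) - (0) = 0
  ∂P/∂z - ∂R/∂x = (-x) - (0) = -x
  ∂Q/∂x - ∂P/∂y = (-y) - (-2*y) = y.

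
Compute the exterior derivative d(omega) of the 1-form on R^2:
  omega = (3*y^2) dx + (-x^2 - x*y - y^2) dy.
d(omega) = (-2*x - 7*y) dx ∧ dy

For a 1-form omega = sum_i f_i dx_i, the exterior derivative is
  d(omega) = sum_{i < j} (∂f_j/∂x_i - ∂f_i/∂x_j) dx_i ∧ dx_j.
  coefficient of dx ∧ dy: ∂f_2/∂x - ∂f_1/∂y = ∂(-x^2 - x*y - y^2)/∂x - ∂(3*y^2)/∂y = -2*x - 7*y
Assembling: d(omega) = (-2*x - 7*y) dx ∧ dy.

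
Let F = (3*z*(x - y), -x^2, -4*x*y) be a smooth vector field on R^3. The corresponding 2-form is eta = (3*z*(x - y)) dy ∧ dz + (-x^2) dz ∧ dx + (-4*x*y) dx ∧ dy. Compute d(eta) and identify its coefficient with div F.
d(eta) = (3*z) dx ∧ dy ∧ dz; div F = 3*z

For a 2-form in R^3 of the form above, applying d gives a 3-form with coefficient ∂P/∂x + ∂Q/∂y + ∂R/∂z:
  ∂P/∂x = 3*z
  ∂Q/∂y = 0
  ∂R/∂z = 0
Sum = 3*z, which is exactly div F.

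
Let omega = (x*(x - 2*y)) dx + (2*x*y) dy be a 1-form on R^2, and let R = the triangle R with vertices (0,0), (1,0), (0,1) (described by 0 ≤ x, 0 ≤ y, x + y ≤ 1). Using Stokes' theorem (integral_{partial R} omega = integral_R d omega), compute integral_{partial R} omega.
integral_(partial R) omega = 2/3

Stokes: integral_partial_R omega = integral_R d omega with d omega = (∂Q/∂x - ∂P/∂y) dx ∧ dy.
  ∂Q/∂x = 2*y
  ∂P/∂y = -2*x
  integrand = ∂Q/∂x - ∂P/∂y = 2*x + 2*y.
Integrating over R: integral_0^1 integral_0^{1-x} (2*x + 2*y) dy dx = 2/3.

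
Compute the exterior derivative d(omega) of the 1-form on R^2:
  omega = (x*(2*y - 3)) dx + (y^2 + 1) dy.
d(omega) = (-2*x) dx ∧ dy

For a 1-form omega = sum_i f_i dx_i, the exterior derivative is
  d(omega) = sum_{i < j} (∂f_j/∂x_i - ∂f_i/∂x_j) dx_i ∧ dx_j.
  coefficient of dx ∧ dy: ∂f_2/∂x - ∂f_1/∂y = ∂(y^2 + 1)/∂x - ∂(x*(2*y - 3))/∂y = -2*x
Assembling: d(omega) = (-2*x) dx ∧ dy.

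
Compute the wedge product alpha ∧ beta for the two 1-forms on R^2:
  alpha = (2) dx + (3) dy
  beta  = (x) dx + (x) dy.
alpha ∧ beta = (-x) dx ∧ dy

Distribute the wedge, using dx_i ∧ dx_j = -dx_j ∧ dx_i and dx_i ∧ dx_i = 0. For each pair (i, j) with i < j, the coefficient of dx_i ∧ dx_j in alpha ∧ beta is (alpha_i * beta_j - alpha_j * beta_i). Collecting: alpha ∧ beta = (-x) dx ∧ dy.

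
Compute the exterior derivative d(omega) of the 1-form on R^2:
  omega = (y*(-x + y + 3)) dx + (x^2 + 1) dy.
d(omega) = (3*x - 2*y - 3) dx ∧ dy

For a 1-form omega = sum_i f_i dx_i, the exterior derivative is
  d(omega) = sum_{i < j} (∂f_j/∂x_i - ∂f_i/∂x_j) dx_i ∧ dx_j.
  coefficient of dx ∧ dy: ∂f_2/∂x - ∂f_1/∂y = ∂(x^2 + 1)/∂x - ∂(y*(-x + y + 3))/∂y = 3*x - 2*y - 3
Assembling: d(omega) = (3*x - 2*y - 3) dx ∧ dy.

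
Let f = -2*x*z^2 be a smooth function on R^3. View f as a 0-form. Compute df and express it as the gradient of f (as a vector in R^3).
df = (-2*z^2) dx + (0) dy + (-4*x*z) dz; grad f = (-2*z^2, 0, -4*x*z)

For a 0-form f, d f = (∂f/∂x) dx + (∂f/∂y) dy + (∂f/∂z) dz. The components of the vector representation are exactly the entries of grad f in Cartesian coordinates:
  ∂f/∂x = -2*z^2
  ∂f/∂y = 0
  ∂f/∂z = -4*x*z.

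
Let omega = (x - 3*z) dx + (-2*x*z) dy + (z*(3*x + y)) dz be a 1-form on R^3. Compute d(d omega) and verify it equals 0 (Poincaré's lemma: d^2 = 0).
d(d omega) = 0

Step 1: d omega = sum_{i<j} (∂f_j/∂x_i - ∂f_i/∂x_j) dx_i ∧ dx_j:
  coeff of dx ∧ dy: -2*z
  coeff of dx ∧ dz: 3*z + 3
  coeff of dy ∧ dz: 2*x + z
Step 2: Apply d again to each 2-form coefficient. The only possible 3-form in R^3 is dx ∧ dy ∧ dz, with coefficient
  ∂(coeff of dy∧dz)/∂x - ∂(coeff of dx∧dz)/∂y + ∂(coeff of dx∧dy)/∂z
  = ∂/∂x (2*x + z) - ∂/∂y (3*z + 3) + ∂/∂z (-2*z).
Each of these terms simplifies to sums of mixed partials that cancel in pairs. The result is 0 (by equality of mixed partials for smooth functions — Schwarz / Clairaut).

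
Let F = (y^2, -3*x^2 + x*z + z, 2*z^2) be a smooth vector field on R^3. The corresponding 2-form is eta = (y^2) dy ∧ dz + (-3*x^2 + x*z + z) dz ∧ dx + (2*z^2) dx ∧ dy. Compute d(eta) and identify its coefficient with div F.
d(eta) = (4*z) dx ∧ dy ∧ dz; div F = 4*z

For a 2-form in R^3 of the form above, applying d gives a 3-form with coefficient ∂P/∂x + ∂Q/∂y + ∂R/∂z:
  ∂P/∂x = 0
  ∂Q/∂y = 0
  ∂R/∂z = 4*z
Sum = 4*z, which is exactly div F.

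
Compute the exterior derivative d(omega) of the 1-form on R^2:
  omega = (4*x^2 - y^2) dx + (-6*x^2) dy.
d(omega) = (-12*x + 2*y) dx ∧ dy

For a 1-form omega = sum_i f_i dx_i, the exterior derivative is
  d(omega) = sum_{i < j} (∂f_j/∂x_i - ∂f_i/∂x_j) dx_i ∧ dx_j.
  coefficient of dx ∧ dy: ∂f_2/∂x - ∂f_1/∂y = ∂(-6*x^2)/∂x - ∂(4*x^2 - y^2)/∂y = -12*x + 2*y
Assembling: d(omega) = (-12*x + 2*y) dx ∧ dy.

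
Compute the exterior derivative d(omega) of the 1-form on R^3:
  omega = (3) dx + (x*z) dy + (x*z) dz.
d(omega) = (z) dx ∧ dy + (z) dx ∧ dz + (-x) dy ∧ dz

For a 1-form omega = sum_i f_i dx_i, the exterior derivative is
  d(omega) = sum_{i < j} (∂f_j/∂x_i - ∂f_i/∂x_j) dx_i ∧ dx_j.
  coefficient of dx ∧ dy: ∂f_2/∂x - ∂f_1/∂y = ∂(x*z)/∂x - ∂(3)/∂y = z
  coefficient of dx ∧ dz: ∂f_3/∂x - ∂f_1/∂z = ∂(x*z)/∂x - ∂(3)/∂z = z
  coefficient of dy ∧ dz: ∂f_3/∂y - ∂f_2/∂z = ∂(x*z)/∂y - ∂(x*z)/∂z = -x
Assembling: d(omega) = (z) dx ∧ dy + (z) dx ∧ dz + (-x) dy ∧ dz.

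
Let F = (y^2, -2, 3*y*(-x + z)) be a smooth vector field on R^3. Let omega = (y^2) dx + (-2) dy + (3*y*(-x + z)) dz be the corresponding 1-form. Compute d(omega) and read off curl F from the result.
d(omega) = (-3*x + 3*z) dy ∧ dz + (3*y) dz ∧ dx + (-2*y) dx ∧ dy; curl F = (-3*x + 3*z, 3*y, -2*y)

d omega = sum_{i<j} (∂f_j/∂x_i - ∂f_i/∂x_j) dx_i ∧ dx_j. Under the identification (dy ∧ dz, dz ∧ dx, dx ∧ dy) ↔ (e_x, e_y, e_z), the coefficients are exactly the components of curl F. Compute:
  ∂R/∂y - ∂Q/∂z = (-3*x + 3*z) - (0) = -3*x + 3*z
  ∂P/∂z - ∂R/∂x = (0) - (-3*y) = 3*y
  ∂Q/∂x - ∂P/∂y = (0) - (2*y) = -2*y.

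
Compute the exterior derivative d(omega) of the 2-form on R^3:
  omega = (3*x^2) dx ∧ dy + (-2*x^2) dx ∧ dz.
d(omega) = 0

For a 2-form omega = sum_{i<j} g_{ij} dx_i ∧ dx_j, the exterior derivative is
  d(omega) = sum_{i<j} d(g_{ij}) ∧ dx_i ∧ dx_j = sum_{i<j, k} (∂g_{ij}/∂x_k) dx_k ∧ dx_i ∧ dx_j.
Expand each term, using dx_k ∧ dx_i ∧ dx_j = sgn(permutation) dx_{(a)} ∧ dx_{(b)} ∧ dx_{(c)} with (a < b < c) sorted:

Collecting like 3-forms: d(omega) = 0.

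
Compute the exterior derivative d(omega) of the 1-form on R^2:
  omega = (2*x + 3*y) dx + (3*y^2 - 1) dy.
d(omega) = (-3) dx ∧ dy

For a 1-form omega = sum_i f_i dx_i, the exterior derivative is
  d(omega) = sum_{i < j} (∂f_j/∂x_i - ∂f_i/∂x_j) dx_i ∧ dx_j.
  coefficient of dx ∧ dy: ∂f_2/∂x - ∂f_1/∂y = ∂(3*y^2 - 1)/∂x - ∂(2*x + 3*y)/∂y = -3
Assembling: d(omega) = (-3) dx ∧ dy.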